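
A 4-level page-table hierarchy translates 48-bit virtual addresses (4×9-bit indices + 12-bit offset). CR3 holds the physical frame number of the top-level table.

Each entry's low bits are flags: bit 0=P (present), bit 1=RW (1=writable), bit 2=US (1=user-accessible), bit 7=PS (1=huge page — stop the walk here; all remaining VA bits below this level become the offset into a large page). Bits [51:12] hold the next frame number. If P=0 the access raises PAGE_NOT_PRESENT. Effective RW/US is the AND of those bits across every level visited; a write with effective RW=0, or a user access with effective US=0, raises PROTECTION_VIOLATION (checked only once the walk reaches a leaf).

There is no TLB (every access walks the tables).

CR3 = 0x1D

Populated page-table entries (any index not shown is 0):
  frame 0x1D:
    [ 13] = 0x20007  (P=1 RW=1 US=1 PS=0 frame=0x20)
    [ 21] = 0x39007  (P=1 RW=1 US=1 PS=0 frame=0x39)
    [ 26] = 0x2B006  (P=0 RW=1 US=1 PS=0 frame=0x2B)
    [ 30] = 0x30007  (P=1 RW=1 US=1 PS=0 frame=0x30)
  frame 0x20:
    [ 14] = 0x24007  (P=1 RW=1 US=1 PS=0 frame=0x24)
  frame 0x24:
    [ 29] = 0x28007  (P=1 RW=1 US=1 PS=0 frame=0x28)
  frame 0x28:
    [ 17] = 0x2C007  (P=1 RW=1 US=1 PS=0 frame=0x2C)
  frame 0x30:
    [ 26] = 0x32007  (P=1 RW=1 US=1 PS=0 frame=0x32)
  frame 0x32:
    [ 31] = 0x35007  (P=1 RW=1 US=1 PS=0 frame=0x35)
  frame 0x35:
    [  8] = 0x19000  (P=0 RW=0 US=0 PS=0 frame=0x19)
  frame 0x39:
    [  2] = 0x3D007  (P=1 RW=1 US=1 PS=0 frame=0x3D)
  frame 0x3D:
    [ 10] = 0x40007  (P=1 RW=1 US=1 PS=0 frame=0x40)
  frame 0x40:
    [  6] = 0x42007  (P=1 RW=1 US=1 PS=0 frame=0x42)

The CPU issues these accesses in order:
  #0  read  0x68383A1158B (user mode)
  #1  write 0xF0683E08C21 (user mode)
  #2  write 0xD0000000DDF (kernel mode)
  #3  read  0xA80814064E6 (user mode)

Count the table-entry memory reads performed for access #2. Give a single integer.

Trace:
#0 VA=0x68383A1158B (r,user):
  lvl0: tbl 0x1D, slot 13 ⇒ 0x20007 (P1/RW1/US1/PS0)
  lvl1: tbl 0x20, slot 14 ⇒ 0x24007 (P1/RW1/US1/PS0)
  lvl2: tbl 0x24, slot 29 ⇒ 0x28007 (P1/RW1/US1/PS0)
  lvl3: tbl 0x28, slot 17 ⇒ 0x2C007 (P1/RW1/US1/PS0)
  ⇒ phys 0x2C58B  [4 reads]
#1 VA=0xF0683E08C21 (w,user):
  lvl0: tbl 0x1D, slot 30 ⇒ 0x30007 (P1/RW1/US1/PS0)
  lvl1: tbl 0x30, slot 26 ⇒ 0x32007 (P1/RW1/US1/PS0)
  lvl2: tbl 0x32, slot 31 ⇒ 0x35007 (P1/RW1/US1/PS0)
  lvl3: tbl 0x35, slot 8 ⇒ 0x19000 (P0/RW0/US0/PS0)
  ✗ PAGE_NOT_PRESENT  [4 reads]
#2 VA=0xD0000000DDF (w,kernel):
  lvl0: tbl 0x1D, slot 26 ⇒ 0x2B006 (P0/RW1/US1/PS0)
  ✗ PAGE_NOT_PRESENT  [1 reads]
#3 VA=0xA80814064E6 (r,user):
  lvl0: tbl 0x1D, slot 21 ⇒ 0x39007 (P1/RW1/US1/PS0)
  lvl1: tbl 0x39, slot 2 ⇒ 0x3D007 (P1/RW1/US1/PS0)
  lvl2: tbl 0x3D, slot 10 ⇒ 0x40007 (P1/RW1/US1/PS0)
  lvl3: tbl 0x40, slot 6 ⇒ 0x42007 (P1/RW1/US1/PS0)
  ⇒ phys 0x424E6  [4 reads]

Entries read for #2: 1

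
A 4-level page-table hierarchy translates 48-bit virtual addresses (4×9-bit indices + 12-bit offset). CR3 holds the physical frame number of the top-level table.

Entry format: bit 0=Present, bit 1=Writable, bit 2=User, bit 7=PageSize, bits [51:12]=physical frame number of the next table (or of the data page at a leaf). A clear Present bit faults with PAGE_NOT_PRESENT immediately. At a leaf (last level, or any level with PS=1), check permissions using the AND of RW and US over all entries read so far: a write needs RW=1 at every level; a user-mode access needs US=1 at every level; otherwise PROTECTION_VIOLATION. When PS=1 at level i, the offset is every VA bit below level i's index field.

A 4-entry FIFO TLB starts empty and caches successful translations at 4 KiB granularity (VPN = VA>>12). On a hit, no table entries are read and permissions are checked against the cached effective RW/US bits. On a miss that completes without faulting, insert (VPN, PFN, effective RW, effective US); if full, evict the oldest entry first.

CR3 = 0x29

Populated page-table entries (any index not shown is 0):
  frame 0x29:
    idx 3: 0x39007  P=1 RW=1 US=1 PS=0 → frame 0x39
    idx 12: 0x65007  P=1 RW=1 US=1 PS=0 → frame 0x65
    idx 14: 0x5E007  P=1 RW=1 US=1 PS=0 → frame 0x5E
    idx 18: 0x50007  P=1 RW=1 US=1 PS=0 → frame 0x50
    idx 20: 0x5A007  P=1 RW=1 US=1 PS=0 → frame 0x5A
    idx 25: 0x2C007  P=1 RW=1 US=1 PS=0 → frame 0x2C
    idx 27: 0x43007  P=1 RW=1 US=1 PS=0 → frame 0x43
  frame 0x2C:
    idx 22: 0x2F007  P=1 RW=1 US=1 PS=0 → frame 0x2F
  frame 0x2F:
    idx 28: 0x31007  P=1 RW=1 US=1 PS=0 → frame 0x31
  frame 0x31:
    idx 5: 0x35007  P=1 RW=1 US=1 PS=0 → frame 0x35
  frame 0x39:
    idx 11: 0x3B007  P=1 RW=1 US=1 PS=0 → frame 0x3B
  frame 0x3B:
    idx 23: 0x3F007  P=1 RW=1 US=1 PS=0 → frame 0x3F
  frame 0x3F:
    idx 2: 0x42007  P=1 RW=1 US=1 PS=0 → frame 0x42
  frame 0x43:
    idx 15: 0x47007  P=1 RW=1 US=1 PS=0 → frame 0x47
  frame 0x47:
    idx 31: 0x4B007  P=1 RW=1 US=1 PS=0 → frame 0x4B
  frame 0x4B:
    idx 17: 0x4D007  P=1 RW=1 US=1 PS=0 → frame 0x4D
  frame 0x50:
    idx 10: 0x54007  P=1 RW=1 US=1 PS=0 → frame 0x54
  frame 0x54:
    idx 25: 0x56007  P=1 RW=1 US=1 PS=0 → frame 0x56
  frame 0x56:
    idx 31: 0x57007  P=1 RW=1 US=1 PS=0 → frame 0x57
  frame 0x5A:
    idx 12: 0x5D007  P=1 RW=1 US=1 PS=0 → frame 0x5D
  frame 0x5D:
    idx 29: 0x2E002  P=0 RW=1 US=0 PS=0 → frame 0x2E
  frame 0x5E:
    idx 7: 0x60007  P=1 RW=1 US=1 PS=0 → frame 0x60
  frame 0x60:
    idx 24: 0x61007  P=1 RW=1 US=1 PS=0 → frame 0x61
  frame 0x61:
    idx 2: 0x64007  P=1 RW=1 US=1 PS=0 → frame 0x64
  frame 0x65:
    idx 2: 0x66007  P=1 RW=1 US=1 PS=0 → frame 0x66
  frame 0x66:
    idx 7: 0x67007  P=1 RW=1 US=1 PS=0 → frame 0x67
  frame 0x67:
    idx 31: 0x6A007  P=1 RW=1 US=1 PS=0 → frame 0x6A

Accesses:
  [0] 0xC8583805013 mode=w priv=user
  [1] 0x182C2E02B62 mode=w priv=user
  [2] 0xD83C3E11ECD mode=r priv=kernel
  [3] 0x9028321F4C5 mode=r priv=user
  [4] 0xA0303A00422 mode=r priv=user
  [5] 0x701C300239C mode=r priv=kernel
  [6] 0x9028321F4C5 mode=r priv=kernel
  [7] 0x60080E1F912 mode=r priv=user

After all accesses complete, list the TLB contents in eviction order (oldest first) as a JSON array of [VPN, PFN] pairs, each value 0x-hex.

Walk each access:
#0 VA=0xC8583805013 (w,user):
  lvl0: tbl 0x29, slot 25 ⇒ 0x2C007 (P1/RW1/US1/PS0)
  lvl1: tbl 0x2C, slot 22 ⇒ 0x2F007 (P1/RW1/US1/PS0)
  lvl2: tbl 0x2F, slot 28 ⇒ 0x31007 (P1/RW1/US1/PS0)
  lvl3: tbl 0x31, slot 5 ⇒ 0x35007 (P1/RW1/US1/PS0)
  ⇒ phys 0x35013  [4 reads]
#1 VA=0x182C2E02B62 (w,user):
  lvl0: tbl 0x29, slot 3 ⇒ 0x39007 (P1/RW1/US1/PS0)
  lvl1: tbl 0x39, slot 11 ⇒ 0x3B007 (P1/RW1/US1/PS0)
  lvl2: tbl 0x3B, slot 23 ⇒ 0x3F007 (P1/RW1/US1/PS0)
  lvl3: tbl 0x3F, slot 2 ⇒ 0x42007 (P1/RW1/US1/PS0)
  ⇒ phys 0x42B62  [4 reads]
#2 VA=0xD83C3E11ECD (r,kernel):
  lvl0: tbl 0x29, slot 27 ⇒ 0x43007 (P1/RW1/US1/PS0)
  lvl1: tbl 0x43, slot 15 ⇒ 0x47007 (P1/RW1/US1/PS0)
  lvl2: tbl 0x47, slot 31 ⇒ 0x4B007 (P1/RW1/US1/PS0)
  lvl3: tbl 0x4B, slot 17 ⇒ 0x4D007 (P1/RW1/US1/PS0)
  ⇒ phys 0x4DECD  [4 reads]
#3 VA=0x9028321F4C5 (r,user):
  lvl0: tbl 0x29, slot 18 ⇒ 0x50007 (P1/RW1/US1/PS0)
  lvl1: tbl 0x50, slot 10 ⇒ 0x54007 (P1/RW1/US1/PS0)
  lvl2: tbl 0x54, slot 25 ⇒ 0x56007 (P1/RW1/US1/PS0)
  lvl3: tbl 0x56, slot 31 ⇒ 0x57007 (P1/RW1/US1/PS0)
  ⇒ phys 0x574C5  [4 reads]
#4 VA=0xA0303A00422 (r,user):
  lvl0: tbl 0x29, slot 20 ⇒ 0x5A007 (P1/RW1/US1/PS0)
  lvl1: tbl 0x5A, slot 12 ⇒ 0x5D007 (P1/RW1/US1/PS0)
  lvl2: tbl 0x5D, slot 29 ⇒ 0x2E002 (P0/RW1/US0/PS0)
  ✗ PAGE_NOT_PRESENT  [3 reads]
#5 VA=0x701C300239C (r,kernel):
  lvl0: tbl 0x29, slot 14 ⇒ 0x5E007 (P1/RW1/US1/PS0)
  lvl1: tbl 0x5E, slot 7 ⇒ 0x60007 (P1/RW1/US1/PS0)
  lvl2: tbl 0x60, slot 24 ⇒ 0x61007 (P1/RW1/US1/PS0)
  lvl3: tbl 0x61, slot 2 ⇒ 0x64007 (P1/RW1/US1/PS0)
  ⇒ phys 0x6439C  [4 reads]
#6 VA=0x9028321F4C5 (r,kernel):
  TLB hit vpn=0x9028321F → PA=0x574C5
#7 VA=0x60080E1F912 (r,user):
  lvl0: tbl 0x29, slot 12 ⇒ 0x65007 (P1/RW1/US1/PS0)
  lvl1: tbl 0x65, slot 2 ⇒ 0x66007 (P1/RW1/US1/PS0)
  lvl2: tbl 0x66, slot 7 ⇒ 0x67007 (P1/RW1/US1/PS0)
  lvl3: tbl 0x67, slot 31 ⇒ 0x6A007 (P1/RW1/US1/PS0)
  ⇒ phys 0x6A912  [4 reads]

TLB: [["0xD83C3E11", "0x4D"], ["0x9028321F", "0x57"], ["0x701C3002", "0x64"], ["0x60080E1F", "0x6A"]]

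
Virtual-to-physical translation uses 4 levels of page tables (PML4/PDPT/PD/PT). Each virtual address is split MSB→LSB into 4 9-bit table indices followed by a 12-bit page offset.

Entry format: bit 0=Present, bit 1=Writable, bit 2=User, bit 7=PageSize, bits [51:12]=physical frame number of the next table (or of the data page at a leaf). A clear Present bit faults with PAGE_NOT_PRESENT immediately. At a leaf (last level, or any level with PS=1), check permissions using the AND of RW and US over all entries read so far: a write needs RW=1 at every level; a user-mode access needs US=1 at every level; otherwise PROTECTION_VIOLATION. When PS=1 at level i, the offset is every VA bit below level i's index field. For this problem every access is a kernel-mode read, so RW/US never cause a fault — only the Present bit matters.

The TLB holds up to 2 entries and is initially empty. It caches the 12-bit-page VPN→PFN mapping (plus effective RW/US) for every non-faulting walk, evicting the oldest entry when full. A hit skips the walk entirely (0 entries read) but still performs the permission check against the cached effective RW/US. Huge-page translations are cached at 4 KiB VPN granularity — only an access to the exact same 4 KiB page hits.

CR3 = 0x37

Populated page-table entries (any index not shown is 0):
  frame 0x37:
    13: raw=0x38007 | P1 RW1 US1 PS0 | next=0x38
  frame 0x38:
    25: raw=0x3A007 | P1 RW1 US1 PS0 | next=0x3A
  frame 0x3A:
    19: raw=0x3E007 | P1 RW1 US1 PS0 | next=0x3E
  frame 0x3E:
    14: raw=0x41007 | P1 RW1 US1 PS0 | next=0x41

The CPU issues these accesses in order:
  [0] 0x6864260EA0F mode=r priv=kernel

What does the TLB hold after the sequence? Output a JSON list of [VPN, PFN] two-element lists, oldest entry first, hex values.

Per-access translation:
#0 VA=0x6864260EA0F (r,kernel):
  [0] read 0x37 idx=13: raw=0x38007 flags P=1 W=1 U=1 S=0
  [1] read 0x38 idx=25: raw=0x3A007 flags P=1 W=1 U=1 S=0
  [2] read 0x3A idx=19: raw=0x3E007 flags P=1 W=1 U=1 S=0
  [3] read 0x3E idx=14: raw=0x41007 flags P=1 W=1 U=1 S=0
  ⇒ phys 0x41A0F  [4 reads]

TLB: [["0x6864260E", "0x41"]]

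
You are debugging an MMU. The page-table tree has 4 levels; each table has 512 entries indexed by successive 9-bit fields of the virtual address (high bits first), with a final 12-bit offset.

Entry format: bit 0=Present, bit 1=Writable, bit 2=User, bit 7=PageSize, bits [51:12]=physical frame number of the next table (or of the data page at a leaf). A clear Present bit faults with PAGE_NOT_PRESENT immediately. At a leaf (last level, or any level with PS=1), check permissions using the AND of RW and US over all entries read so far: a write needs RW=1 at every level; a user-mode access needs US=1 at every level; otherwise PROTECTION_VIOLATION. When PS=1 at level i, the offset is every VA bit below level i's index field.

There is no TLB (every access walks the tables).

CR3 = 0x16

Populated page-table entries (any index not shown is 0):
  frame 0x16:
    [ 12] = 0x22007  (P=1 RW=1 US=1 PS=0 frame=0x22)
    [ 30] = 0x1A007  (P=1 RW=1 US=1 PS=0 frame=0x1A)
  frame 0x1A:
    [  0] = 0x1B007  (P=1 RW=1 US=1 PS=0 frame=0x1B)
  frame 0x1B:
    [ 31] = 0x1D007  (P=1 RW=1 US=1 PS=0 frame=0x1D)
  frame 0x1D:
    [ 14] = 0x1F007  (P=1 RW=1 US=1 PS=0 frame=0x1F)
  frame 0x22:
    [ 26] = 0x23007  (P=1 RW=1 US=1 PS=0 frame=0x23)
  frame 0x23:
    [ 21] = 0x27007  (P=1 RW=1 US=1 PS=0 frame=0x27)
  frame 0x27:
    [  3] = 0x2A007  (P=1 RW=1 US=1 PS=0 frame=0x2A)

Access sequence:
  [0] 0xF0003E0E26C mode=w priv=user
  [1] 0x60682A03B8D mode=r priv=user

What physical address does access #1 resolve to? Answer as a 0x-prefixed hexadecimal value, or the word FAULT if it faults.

Per-access translation:
#0 VA=0xF0003E0E26C (w,user):
  L0 @0x16[30] → 0x1A007  P=1,RW=1,US=1,PS=0
  L1 @0x1A[0] → 0x1B007  P=1,RW=1,US=1,PS=0
  L2 @0x1B[31] → 0x1D007  P=1,RW=1,US=1,PS=0
  L3 @0x1D[14] → 0x1F007  P=1,RW=1,US=1,PS=0
  ⇒ phys 0x1F26C  [4 reads]
#1 VA=0x60682A03B8D (r,user):
  L0 @0x16[12] → 0x22007  P=1,RW=1,US=1,PS=0
  L1 @0x22[26] → 0x23007  P=1,RW=1,US=1,PS=0
  L2 @0x23[21] → 0x27007  P=1,RW=1,US=1,PS=0
  L3 @0x27[3] → 0x2A007  P=1,RW=1,US=1,PS=0
  ⇒ phys 0x2AB8D  [4 reads]

Access #1 PA: 0x2AB8D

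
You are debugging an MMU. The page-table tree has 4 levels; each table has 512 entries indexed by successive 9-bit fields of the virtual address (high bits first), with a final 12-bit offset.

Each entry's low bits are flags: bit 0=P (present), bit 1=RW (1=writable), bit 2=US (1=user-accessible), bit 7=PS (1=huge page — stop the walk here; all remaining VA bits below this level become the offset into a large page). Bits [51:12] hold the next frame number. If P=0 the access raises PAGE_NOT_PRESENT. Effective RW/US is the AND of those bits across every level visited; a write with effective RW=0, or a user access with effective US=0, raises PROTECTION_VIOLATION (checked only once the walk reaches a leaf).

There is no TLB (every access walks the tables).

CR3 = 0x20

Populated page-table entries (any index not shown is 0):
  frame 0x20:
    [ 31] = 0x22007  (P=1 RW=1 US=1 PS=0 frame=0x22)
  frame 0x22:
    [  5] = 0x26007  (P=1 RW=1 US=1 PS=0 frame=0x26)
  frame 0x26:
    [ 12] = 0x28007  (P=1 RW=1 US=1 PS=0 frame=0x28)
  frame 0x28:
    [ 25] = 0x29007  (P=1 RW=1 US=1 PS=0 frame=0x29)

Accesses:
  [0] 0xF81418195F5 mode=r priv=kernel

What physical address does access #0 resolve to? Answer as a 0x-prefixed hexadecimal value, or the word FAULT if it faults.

Per-access translation:
#0 VA=0xF81418195F5 (r,kernel):
  L0: frame=0x20 idx=31 entry=0x22007 [P=1 RW=1 US=1 PS=0]
  L1: frame=0x22 idx=5 entry=0x26007 [P=1 RW=1 US=1 PS=0]
  L2: frame=0x26 idx=12 entry=0x28007 [P=1 RW=1 US=1 PS=0]
  L3: frame=0x28 idx=25 entry=0x29007 [P=1 RW=1 US=1 PS=0]
  ✓ 0x295F5  — 4 lookups

Access #0 PA: 0x295F5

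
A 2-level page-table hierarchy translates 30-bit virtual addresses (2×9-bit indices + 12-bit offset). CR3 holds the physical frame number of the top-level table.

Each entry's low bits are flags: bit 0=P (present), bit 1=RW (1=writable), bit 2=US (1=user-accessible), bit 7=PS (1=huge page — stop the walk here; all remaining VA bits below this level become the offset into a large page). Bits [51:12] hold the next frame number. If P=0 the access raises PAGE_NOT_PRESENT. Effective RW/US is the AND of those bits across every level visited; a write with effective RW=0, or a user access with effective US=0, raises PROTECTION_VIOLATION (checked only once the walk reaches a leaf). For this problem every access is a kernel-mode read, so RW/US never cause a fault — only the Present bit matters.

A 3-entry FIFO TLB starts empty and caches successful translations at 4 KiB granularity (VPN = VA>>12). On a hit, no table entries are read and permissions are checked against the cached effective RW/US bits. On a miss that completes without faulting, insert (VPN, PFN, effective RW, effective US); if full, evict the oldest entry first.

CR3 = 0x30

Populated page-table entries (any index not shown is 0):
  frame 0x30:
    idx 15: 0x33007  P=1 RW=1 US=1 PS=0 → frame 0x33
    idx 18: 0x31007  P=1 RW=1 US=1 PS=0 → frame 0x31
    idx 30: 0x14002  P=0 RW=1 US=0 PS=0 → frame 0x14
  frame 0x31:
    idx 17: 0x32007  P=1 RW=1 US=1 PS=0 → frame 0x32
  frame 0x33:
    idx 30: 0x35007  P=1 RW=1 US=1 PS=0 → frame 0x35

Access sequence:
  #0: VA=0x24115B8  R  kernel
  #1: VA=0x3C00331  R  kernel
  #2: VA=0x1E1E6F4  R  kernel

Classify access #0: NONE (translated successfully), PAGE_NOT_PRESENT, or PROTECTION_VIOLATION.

Walk each access:
#0 VA=0x24115B8 (r,kernel):
  L0 @0x30[18] → 0x31007  P=1,RW=1,US=1,PS=0
  L1 @0x31[17] → 0x32007  P=1,RW=1,US=1,PS=0
  ✓ 0x325B8  — 2 lookups
#1 VA=0x3C00331 (r,kernel):
  L0 @0x30[30] → 0x14002  P=0,RW=1,US=0,PS=0
  → PAGE_NOT_PRESENT  (1 entries read)
#2 VA=0x1E1E6F4 (r,kernel):
  L0 @0x30[15] → 0x33007  P=1,RW=1,US=1,PS=0
  L1 @0x33[30] → 0x35007  P=1,RW=1,US=1,PS=0
  ✓ 0x356F4  — 2 lookups

Access #0 fault: NONE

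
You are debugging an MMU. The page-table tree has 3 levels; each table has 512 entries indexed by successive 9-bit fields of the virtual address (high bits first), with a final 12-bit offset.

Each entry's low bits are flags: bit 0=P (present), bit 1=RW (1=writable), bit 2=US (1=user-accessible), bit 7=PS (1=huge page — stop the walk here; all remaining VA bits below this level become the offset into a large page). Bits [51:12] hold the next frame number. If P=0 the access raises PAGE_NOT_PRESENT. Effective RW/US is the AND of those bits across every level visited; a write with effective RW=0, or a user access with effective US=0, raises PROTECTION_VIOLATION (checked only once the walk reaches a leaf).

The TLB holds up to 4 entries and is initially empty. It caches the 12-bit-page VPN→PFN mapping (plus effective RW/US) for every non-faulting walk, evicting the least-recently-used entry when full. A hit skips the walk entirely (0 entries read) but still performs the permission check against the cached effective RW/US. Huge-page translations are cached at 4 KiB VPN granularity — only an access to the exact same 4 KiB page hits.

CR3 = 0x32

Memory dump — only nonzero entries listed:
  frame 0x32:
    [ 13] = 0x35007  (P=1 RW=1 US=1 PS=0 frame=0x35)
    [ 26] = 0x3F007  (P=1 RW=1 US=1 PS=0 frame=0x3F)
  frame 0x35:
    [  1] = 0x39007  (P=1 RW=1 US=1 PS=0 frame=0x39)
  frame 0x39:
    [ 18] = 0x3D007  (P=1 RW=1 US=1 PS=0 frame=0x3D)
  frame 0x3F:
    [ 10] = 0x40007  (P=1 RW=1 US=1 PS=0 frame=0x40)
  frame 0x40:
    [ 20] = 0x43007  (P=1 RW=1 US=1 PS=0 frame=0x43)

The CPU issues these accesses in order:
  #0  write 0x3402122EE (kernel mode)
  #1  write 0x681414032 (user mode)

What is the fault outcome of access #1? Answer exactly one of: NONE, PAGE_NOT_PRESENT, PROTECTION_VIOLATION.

Walk each access:
#0 VA=0x3402122EE (w,kernel):
  [0] read 0x32 idx=13: raw=0x35007 flags P=1 W=1 U=1 S=0
  [1] read 0x35 idx=1: raw=0x39007 flags P=1 W=1 U=1 S=0
  [2] read 0x39 idx=18: raw=0x3D007 flags P=1 W=1 U=1 S=0
  ⇒ phys 0x3D2EE  [3 reads]
#1 VA=0x681414032 (w,user):
  [0] read 0x32 idx=26: raw=0x3F007 flags P=1 W=1 U=1 S=0
  [1] read 0x3F idx=10: raw=0x40007 flags P=1 W=1 U=1 S=0
  [2] read 0x40 idx=20: raw=0x43007 flags P=1 W=1 U=1 S=0
  ⇒ phys 0x43032  [3 reads]

Access #1 fault: NONE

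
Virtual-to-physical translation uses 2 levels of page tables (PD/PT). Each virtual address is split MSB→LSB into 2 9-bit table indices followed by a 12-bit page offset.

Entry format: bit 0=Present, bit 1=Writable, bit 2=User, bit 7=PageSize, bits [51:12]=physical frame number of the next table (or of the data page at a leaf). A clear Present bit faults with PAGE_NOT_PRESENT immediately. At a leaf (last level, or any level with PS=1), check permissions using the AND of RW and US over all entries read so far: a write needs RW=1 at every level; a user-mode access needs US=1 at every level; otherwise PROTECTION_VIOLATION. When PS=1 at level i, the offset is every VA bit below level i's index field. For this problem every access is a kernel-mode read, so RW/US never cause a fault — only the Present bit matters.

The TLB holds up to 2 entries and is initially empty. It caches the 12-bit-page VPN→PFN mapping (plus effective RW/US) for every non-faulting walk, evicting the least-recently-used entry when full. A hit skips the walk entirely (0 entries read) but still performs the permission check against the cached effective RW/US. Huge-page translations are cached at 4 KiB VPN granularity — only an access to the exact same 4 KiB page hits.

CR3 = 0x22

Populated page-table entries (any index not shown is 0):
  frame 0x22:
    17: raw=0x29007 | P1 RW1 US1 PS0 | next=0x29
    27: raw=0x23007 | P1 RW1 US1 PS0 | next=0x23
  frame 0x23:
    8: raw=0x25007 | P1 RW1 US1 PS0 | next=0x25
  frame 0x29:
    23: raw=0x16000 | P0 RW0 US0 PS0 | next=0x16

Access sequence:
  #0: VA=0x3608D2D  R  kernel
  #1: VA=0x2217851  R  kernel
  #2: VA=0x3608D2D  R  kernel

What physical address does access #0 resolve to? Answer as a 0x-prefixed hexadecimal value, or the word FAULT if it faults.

Trace:
#0 VA=0x3608D2D (r,kernel):
  L0: frame=0x22 idx=27 entry=0x23007 [P=1 RW=1 US=1 PS=0]
  L1: frame=0x23 idx=8 entry=0x25007 [P=1 RW=1 US=1 PS=0]
  ✓ 0x25D2D  — 2 lookups
#1 VA=0x2217851 (r,kernel):
  L0: frame=0x22 idx=17 entry=0x29007 [P=1 RW=1 US=1 PS=0]
  L1: frame=0x29 idx=23 entry=0x16000 [P=0 RW=0 US=0 PS=0]
  ⇒ fault: PAGE_NOT_PRESENT  — 2 lookups
#2 VA=0x3608D2D (r,kernel):
  TLB hit vpn=0x3608 → PA=0x25D2D

Access #0 PA: 0x25D2D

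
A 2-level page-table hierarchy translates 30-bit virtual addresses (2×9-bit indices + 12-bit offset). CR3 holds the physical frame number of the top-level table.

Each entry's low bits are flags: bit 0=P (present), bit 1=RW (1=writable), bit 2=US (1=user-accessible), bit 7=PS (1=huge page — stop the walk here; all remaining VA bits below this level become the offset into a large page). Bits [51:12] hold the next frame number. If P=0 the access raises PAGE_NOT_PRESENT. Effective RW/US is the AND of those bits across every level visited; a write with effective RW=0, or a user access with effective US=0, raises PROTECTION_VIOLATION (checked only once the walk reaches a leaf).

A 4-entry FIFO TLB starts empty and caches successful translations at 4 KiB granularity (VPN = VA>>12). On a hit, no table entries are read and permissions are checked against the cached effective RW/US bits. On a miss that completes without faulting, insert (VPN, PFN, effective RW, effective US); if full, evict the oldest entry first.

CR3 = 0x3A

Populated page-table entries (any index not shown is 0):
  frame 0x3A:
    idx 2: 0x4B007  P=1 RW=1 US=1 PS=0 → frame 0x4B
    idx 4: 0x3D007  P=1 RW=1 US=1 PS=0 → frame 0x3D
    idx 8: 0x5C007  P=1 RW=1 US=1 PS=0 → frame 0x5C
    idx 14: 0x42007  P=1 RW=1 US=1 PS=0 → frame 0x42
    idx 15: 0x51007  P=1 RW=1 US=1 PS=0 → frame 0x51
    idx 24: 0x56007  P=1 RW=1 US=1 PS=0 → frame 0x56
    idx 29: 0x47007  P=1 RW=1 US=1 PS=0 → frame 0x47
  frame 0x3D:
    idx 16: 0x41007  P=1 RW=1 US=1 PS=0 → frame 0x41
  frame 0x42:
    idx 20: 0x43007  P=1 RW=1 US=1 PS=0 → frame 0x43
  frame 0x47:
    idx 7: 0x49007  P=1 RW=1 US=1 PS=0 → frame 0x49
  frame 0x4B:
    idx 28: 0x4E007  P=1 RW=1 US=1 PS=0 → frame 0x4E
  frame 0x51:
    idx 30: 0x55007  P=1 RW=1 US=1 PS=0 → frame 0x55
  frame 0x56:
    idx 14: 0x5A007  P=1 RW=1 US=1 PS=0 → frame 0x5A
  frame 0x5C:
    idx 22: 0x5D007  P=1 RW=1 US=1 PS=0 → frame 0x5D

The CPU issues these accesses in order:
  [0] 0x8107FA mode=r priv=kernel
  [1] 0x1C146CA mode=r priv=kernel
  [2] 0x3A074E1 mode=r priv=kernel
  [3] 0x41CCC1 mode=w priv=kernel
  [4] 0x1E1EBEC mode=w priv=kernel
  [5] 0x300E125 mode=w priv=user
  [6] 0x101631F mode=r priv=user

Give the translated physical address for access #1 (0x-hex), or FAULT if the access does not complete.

Per-access translation:
#0 VA=0x8107FA (r,kernel):
  lvl0: tbl 0x3A, slot 4 ⇒ 0x3D007 (P1/RW1/US1/PS0)
  lvl1: tbl 0x3D, slot 16 ⇒ 0x41007 (P1/RW1/US1/PS0)
  ✓ 0x417FA  — 2 lookups
#1 VA=0x1C146CA (r,kernel):
  lvl0: tbl 0x3A, slot 14 ⇒ 0x42007 (P1/RW1/US1/PS0)
  lvl1: tbl 0x42, slot 20 ⇒ 0x43007 (P1/RW1/US1/PS0)
  ✓ 0x436CA  — 2 lookups
#2 VA=0x3A074E1 (r,kernel):
  lvl0: tbl 0x3A, slot 29 ⇒ 0x47007 (P1/RW1/US1/PS0)
  lvl1: tbl 0x47, slot 7 ⇒ 0x49007 (P1/RW1/US1/PS0)
  ✓ 0x494E1  — 2 lookups
#3 VA=0x41CCC1 (w,kernel):
  lvl0: tbl 0x3A, slot 2 ⇒ 0x4B007 (P1/RW1/US1/PS0)
  lvl1: tbl 0x4B, slot 28 ⇒ 0x4E007 (P1/RW1/US1/PS0)
  ✓ 0x4ECC1  — 2 lookups
#4 VA=0x1E1EBEC (w,kernel):
  lvl0: tbl 0x3A, slot 15 ⇒ 0x51007 (P1/RW1/US1/PS0)
  lvl1: tbl 0x51, slot 30 ⇒ 0x55007 (P1/RW1/US1/PS0)
  ✓ 0x55BEC  — 2 lookups
#5 VA=0x300E125 (w,user):
  lvl0: tbl 0x3A, slot 24 ⇒ 0x56007 (P1/RW1/US1/PS0)
  lvl1: tbl 0x56, slot 14 ⇒ 0x5A007 (P1/RW1/US1/PS0)
  ✓ 0x5A125  — 2 lookups
#6 VA=0x101631F (r,user):
  lvl0: tbl 0x3A, slot 8 ⇒ 0x5C007 (P1/RW1/US1/PS0)
  lvl1: tbl 0x5C, slot 22 ⇒ 0x5D007 (P1/RW1/US1/PS0)
  ✓ 0x5D31F  — 2 lookups

Access #1 PA: 0x436CA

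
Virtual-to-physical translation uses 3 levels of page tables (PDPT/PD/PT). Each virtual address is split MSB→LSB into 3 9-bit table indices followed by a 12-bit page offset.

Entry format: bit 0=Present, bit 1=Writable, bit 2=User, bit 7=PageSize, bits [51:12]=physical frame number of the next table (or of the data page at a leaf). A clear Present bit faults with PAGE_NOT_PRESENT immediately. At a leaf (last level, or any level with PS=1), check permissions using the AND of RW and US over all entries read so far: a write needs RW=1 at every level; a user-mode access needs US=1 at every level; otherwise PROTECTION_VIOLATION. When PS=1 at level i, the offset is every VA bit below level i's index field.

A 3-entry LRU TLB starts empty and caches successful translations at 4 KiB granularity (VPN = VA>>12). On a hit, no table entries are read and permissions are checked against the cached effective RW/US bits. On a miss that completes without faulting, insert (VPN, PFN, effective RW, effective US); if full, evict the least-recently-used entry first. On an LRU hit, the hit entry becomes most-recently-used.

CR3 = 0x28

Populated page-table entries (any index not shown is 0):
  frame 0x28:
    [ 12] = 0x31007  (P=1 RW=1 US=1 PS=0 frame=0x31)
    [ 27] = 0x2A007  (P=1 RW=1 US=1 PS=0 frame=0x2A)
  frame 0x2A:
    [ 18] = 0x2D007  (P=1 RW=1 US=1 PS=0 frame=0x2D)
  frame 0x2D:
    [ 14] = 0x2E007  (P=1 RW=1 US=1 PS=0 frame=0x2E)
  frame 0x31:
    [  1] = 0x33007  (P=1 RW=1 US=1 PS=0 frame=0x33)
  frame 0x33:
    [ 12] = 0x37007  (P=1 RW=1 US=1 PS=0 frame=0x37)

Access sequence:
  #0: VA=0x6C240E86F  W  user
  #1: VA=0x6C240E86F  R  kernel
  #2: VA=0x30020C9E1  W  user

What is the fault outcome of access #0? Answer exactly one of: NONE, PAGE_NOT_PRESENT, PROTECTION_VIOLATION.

Walk each access:
#0 VA=0x6C240E86F (w,user):
  L0 @0x28[27] → 0x2A007  P=1,RW=1,US=1,PS=0
  L1 @0x2A[18] → 0x2D007  P=1,RW=1,US=1,PS=0
  L2 @0x2D[14] → 0x2E007  P=1,RW=1,US=1,PS=0
  ✓ 0x2E86F  — 3 lookups
#1 VA=0x6C240E86F (r,kernel):
  TLB hit vpn=0x6C240E → PA=0x2E86F
#2 VA=0x30020C9E1 (w,user):
  L0 @0x28[12] → 0x31007  P=1,RW=1,US=1,PS=0
  L1 @0x31[1] → 0x33007  P=1,RW=1,US=1,PS=0
  L2 @0x33[12] → 0x37007  P=1,RW=1,US=1,PS=0
  ✓ 0x379E1  — 3 lookups

Access #0 fault: NONE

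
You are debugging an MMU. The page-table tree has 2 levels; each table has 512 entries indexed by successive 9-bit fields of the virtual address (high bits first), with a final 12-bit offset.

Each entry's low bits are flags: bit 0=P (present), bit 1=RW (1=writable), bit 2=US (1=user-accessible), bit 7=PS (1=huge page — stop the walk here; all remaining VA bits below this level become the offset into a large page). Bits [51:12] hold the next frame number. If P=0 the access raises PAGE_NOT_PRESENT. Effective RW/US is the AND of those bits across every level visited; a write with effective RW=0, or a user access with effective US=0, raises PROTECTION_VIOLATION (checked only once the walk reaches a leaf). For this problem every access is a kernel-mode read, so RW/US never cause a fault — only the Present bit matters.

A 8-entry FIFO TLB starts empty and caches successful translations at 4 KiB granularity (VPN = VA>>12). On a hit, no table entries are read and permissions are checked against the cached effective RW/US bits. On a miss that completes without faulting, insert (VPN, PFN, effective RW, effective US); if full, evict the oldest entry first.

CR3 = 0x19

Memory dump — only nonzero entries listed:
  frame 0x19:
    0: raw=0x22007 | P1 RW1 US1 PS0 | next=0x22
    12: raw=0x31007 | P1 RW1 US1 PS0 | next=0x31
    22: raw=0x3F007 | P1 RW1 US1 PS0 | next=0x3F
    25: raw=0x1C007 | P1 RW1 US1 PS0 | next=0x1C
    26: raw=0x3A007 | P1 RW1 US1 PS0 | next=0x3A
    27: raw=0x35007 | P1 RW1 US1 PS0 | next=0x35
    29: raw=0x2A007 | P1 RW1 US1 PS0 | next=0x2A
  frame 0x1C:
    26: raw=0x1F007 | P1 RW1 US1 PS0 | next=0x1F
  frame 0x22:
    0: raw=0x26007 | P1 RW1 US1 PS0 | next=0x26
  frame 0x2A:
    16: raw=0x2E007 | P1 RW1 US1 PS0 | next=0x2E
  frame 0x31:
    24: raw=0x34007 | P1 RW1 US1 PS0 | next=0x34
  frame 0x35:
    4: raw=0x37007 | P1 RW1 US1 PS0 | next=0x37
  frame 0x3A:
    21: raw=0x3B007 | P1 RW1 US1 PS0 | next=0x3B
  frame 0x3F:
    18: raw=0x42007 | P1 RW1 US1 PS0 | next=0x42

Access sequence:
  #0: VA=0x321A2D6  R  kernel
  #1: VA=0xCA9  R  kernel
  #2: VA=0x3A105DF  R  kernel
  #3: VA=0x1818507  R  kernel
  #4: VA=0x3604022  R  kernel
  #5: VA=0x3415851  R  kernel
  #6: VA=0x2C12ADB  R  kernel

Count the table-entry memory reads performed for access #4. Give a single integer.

Walk each access:
#0 VA=0x321A2D6 (r,kernel):
  [0] read 0x19 idx=25: raw=0x1C007 flags P=1 W=1 U=1 S=0
  [1] read 0x1C idx=26: raw=0x1F007 flags P=1 W=1 U=1 S=0
  → PA=0x1F2D6  (2 entries read)
#1 VA=0xCA9 (r,kernel):
  [0] read 0x19 idx=0: raw=0x22007 flags P=1 W=1 U=1 S=0
  [1] read 0x22 idx=0: raw=0x26007 flags P=1 W=1 U=1 S=0
  → PA=0x26CA9  (2 entries read)
#2 VA=0x3A105DF (r,kernel):
  [0] read 0x19 idx=29: raw=0x2A007 flags P=1 W=1 U=1 S=0
  [1] read 0x2A idx=16: raw=0x2E007 flags P=1 W=1 U=1 S=0
  → PA=0x2E5DF  (2 entries read)
#3 VA=0x1818507 (r,kernel):
  [0] read 0x19 idx=12: raw=0x31007 flags P=1 W=1 U=1 S=0
  [1] read 0x31 idx=24: raw=0x34007 flags P=1 W=1 U=1 S=0
  → PA=0x34507  (2 entries read)
#4 VA=0x3604022 (r,kernel):
  [0] read 0x19 idx=27: raw=0x35007 flags P=1 W=1 U=1 S=0
  [1] read 0x35 idx=4: raw=0x37007 flags P=1 W=1 U=1 S=0
  → PA=0x37022  (2 entries read)
#5 VA=0x3415851 (r,kernel):
  [0] read 0x19 idx=26: raw=0x3A007 flags P=1 W=1 U=1 S=0
  [1] read 0x3A idx=21: raw=0x3B007 flags P=1 W=1 U=1 S=0
  → PA=0x3B851  (2 entries read)
#6 VA=0x2C12ADB (r,kernel):
  [0] read 0x19 idx=22: raw=0x3F007 flags P=1 W=1 U=1 S=0
  [1] read 0x3F idx=18: raw=0x42007 flags P=1 W=1 U=1 S=0
  → PA=0x42ADB  (2 entries read)

Entries read for #4: 2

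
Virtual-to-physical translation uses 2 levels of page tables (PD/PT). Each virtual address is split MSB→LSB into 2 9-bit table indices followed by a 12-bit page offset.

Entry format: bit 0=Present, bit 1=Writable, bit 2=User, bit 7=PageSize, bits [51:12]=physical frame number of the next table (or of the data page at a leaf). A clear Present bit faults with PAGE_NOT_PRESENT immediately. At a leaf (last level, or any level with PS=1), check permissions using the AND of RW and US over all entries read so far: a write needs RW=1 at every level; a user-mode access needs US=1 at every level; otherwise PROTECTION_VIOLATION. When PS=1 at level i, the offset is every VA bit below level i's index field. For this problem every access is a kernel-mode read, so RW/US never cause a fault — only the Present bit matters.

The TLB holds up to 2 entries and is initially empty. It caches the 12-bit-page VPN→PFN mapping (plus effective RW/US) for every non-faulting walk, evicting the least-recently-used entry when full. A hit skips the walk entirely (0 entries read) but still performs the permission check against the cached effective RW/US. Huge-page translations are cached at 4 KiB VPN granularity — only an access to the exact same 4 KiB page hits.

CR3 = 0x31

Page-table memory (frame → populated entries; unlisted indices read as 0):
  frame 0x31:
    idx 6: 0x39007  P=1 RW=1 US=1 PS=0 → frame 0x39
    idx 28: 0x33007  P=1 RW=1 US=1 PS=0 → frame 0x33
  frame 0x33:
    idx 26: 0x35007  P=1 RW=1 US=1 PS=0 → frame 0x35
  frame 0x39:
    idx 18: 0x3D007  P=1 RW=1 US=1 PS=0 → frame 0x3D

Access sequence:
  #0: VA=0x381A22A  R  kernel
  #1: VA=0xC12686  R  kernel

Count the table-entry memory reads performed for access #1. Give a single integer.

Walk each access:
#0 VA=0x381A22A (r,kernel):
  L0 @0x31[28] → 0x33007  P=1,RW=1,US=1,PS=0
  L1 @0x33[26] → 0x35007  P=1,RW=1,US=1,PS=0
  → PA=0x3522A  (2 entries read)
#1 VA=0xC12686 (r,kernel):
  L0 @0x31[6] → 0x39007  P=1,RW=1,US=1,PS=0
  L1 @0x39[18] → 0x3D007  P=1,RW=1,US=1,PS=0
  → PA=0x3D686  (2 entries read)

Entries read for #1: 2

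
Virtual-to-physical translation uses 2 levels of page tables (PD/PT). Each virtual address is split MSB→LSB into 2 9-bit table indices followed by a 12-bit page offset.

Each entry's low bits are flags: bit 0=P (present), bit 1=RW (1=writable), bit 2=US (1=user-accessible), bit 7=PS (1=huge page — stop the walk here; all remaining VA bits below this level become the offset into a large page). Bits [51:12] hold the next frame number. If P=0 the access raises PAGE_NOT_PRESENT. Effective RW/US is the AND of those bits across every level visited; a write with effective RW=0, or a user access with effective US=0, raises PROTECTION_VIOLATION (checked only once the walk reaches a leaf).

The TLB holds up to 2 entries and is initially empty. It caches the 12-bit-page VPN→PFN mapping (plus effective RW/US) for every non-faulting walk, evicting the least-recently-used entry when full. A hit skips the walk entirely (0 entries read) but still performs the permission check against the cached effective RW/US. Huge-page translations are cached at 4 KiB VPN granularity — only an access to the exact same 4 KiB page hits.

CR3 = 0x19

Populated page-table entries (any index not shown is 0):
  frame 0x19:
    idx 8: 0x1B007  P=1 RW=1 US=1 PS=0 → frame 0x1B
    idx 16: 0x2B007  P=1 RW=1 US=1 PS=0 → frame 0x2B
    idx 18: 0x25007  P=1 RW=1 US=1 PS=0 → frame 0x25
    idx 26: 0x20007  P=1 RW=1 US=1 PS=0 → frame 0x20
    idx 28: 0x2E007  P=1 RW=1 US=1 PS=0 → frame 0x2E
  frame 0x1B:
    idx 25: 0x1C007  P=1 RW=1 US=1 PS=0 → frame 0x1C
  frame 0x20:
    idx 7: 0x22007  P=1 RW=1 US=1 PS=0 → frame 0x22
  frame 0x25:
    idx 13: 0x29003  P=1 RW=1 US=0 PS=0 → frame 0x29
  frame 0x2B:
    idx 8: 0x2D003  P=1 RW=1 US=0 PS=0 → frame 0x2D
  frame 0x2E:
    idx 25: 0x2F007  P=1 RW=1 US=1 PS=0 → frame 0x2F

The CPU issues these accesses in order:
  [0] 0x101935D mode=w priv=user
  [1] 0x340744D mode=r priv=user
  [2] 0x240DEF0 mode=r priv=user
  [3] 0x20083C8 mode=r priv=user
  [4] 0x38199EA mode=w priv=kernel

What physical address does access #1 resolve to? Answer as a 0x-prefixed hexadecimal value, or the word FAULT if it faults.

Walk each access:
#0 VA=0x101935D (w,user):
  [0] read 0x19 idx=8: raw=0x1B007 flags P=1 W=1 U=1 S=0
  [1] read 0x1B idx=25: raw=0x1C007 flags P=1 W=1 U=1 S=0
  ⇒ phys 0x1C35D  [2 reads]
#1 VA=0x340744D (r,user):
  [0] read 0x19 idx=26: raw=0x20007 flags P=1 W=1 U=1 S=0
  [1] read 0x20 idx=7: raw=0x22007 flags P=1 W=1 U=1 S=0
  ⇒ phys 0x2244D  [2 reads]
#2 VA=0x240DEF0 (r,user):
  [0] read 0x19 idx=18: raw=0x25007 flags P=1 W=1 U=1 S=0
  [1] read 0x25 idx=13: raw=0x29003 flags P=1 W=1 U=0 S=0
  ✗ PROTECTION_VIOLATION  [2 reads]
#3 VA=0x20083C8 (r,user):
  [0] read 0x19 idx=16: raw=0x2B007 flags P=1 W=1 U=1 S=0
  [1] read 0x2B idx=8: raw=0x2D003 flags P=1 W=1 U=0 S=0
  ✗ PROTECTION_VIOLATION  [2 reads]
#4 VA=0x38199EA (w,kernel):
  [0] read 0x19 idx=28: raw=0x2E007 flags P=1 W=1 U=1 S=0
  [1] read 0x2E idx=25: raw=0x2F007 flags P=1 W=1 U=1 S=0
  ⇒ phys 0x2F9EA  [2 reads]

Access #1 PA: 0x2244D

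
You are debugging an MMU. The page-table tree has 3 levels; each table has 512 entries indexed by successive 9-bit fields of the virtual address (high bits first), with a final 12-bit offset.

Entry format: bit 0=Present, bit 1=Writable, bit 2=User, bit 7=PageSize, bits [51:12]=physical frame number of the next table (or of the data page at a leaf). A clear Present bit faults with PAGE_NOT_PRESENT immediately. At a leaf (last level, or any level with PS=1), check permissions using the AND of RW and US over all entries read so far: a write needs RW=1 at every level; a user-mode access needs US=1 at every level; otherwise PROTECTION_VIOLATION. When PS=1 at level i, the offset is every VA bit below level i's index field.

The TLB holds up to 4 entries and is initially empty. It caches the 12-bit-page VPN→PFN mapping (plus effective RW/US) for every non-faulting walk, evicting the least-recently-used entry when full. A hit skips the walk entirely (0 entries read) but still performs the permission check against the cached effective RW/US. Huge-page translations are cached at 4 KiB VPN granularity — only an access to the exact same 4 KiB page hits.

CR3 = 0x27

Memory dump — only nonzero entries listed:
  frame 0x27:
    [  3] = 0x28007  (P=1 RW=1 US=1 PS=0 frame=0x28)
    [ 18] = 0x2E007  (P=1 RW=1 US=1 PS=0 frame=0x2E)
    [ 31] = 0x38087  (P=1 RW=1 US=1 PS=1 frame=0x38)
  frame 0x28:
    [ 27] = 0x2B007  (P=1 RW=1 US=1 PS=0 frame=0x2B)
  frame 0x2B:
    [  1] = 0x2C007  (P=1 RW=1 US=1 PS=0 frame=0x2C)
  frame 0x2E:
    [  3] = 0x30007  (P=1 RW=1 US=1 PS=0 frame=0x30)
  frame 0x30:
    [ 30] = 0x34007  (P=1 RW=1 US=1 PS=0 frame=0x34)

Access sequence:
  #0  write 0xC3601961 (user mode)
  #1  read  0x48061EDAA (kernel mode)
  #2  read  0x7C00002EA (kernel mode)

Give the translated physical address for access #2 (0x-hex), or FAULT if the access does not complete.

Walk each access:
#0 VA=0xC3601961 (w,user):
  L0 @0x27[3] → 0x28007  P=1,RW=1,US=1,PS=0
  L1 @0x28[27] → 0x2B007  P=1,RW=1,US=1,PS=0
  L2 @0x2B[1] → 0x2C007  P=1,RW=1,US=1,PS=0
  ✓ 0x2C961  — 3 lookups
#1 VA=0x48061EDAA (r,kernel):
  L0 @0x27[18] → 0x2E007  P=1,RW=1,US=1,PS=0
  L1 @0x2E[3] → 0x30007  P=1,RW=1,US=1,PS=0
  L2 @0x30[30] → 0x34007  P=1,RW=1,US=1,PS=0
  ✓ 0x34DAA  — 3 lookups
#2 VA=0x7C00002EA (r,kernel):
  L0 @0x27[31] → 0x38087  P=1,RW=1,US=1,PS=1
  ✓ 0x382EA (huge @L0)  — 1 lookups

Access #2 PA: 0x382EA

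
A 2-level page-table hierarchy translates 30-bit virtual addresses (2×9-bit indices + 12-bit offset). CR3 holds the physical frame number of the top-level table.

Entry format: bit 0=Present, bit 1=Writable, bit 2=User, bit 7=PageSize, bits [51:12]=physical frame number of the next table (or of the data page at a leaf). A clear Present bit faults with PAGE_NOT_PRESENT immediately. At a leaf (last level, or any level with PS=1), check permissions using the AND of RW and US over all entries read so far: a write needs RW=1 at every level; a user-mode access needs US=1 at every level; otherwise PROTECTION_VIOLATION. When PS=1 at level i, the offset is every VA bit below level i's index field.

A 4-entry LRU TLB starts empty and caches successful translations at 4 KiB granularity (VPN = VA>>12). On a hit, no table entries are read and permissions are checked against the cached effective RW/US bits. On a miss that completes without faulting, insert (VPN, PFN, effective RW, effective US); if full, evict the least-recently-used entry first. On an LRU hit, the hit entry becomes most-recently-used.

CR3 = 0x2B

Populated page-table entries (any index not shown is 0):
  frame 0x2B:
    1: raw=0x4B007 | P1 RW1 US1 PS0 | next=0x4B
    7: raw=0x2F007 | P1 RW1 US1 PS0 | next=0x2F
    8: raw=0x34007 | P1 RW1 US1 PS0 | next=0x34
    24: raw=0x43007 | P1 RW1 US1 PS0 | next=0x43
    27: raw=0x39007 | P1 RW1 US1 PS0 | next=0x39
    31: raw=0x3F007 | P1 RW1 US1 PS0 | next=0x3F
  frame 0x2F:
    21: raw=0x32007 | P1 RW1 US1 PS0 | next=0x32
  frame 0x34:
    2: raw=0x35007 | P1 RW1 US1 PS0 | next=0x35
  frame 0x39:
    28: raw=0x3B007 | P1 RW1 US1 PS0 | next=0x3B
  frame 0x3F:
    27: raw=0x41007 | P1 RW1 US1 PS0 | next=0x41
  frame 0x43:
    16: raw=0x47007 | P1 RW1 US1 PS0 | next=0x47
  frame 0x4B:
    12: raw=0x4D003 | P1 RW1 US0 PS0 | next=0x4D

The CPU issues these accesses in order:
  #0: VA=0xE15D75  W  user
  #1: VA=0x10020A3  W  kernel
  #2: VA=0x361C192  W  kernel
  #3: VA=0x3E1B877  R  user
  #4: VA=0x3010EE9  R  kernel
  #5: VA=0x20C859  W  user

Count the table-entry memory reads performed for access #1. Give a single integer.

Trace:
#0 VA=0xE15D75 (w,user):
  L0 @0x2B[7] → 0x2F007  P=1,RW=1,US=1,PS=0
  L1 @0x2F[21] → 0x32007  P=1,RW=1,US=1,PS=0
  → PA=0x32D75  (2 entries read)
#1 VA=0x10020A3 (w,kernel):
  L0 @0x2B[8] → 0x34007  P=1,RW=1,US=1,PS=0
  L1 @0x34[2] → 0x35007  P=1,RW=1,US=1,PS=0
  → PA=0x350A3  (2 entries read)
#2 VA=0x361C192 (w,kernel):
  L0 @0x2B[27] → 0x39007  P=1,RW=1,US=1,PS=0
  L1 @0x39[28] → 0x3B007  P=1,RW=1,US=1,PS=0
  → PA=0x3B192  (2 entries read)
#3 VA=0x3E1B877 (r,user):
  L0 @0x2B[31] → 0x3F007  P=1,RW=1,US=1,PS=0
  L1 @0x3F[27] → 0x41007  P=1,RW=1,US=1,PS=0
  → PA=0x41877  (2 entries read)
#4 VA=0x3010EE9 (r,kernel):
  L0 @0x2B[24] → 0x43007  P=1,RW=1,US=1,PS=0
  L1 @0x43[16] → 0x47007  P=1,RW=1,US=1,PS=0
  → PA=0x47EE9  (2 entries read)
#5 VA=0x20C859 (w,user):
  L0 @0x2B[1] → 0x4B007  P=1,RW=1,US=1,PS=0
  L1 @0x4B[12] → 0x4D003  P=1,RW=1,US=0,PS=0
  ✗ PROTECTION_VIOLATION  [2 reads]

Entries read for #1: 2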